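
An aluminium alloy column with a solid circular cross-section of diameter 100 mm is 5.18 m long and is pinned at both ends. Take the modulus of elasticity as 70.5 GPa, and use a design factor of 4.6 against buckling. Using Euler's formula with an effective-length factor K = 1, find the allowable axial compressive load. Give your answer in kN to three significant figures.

P_allow = 27.7 kN

I = πd⁴/64 = π×100⁴/64 = 4.909×10^6 mm⁴.
Effective length L_e = KL = 1×5.18 m = 5180 mm.
Euler critical load P_cr = π²EI/L_e² = π²×70500×4.909×10^6/5180² = 127300 N.
P_allow = P_cr/n = 127300/4.6 = 27670 N.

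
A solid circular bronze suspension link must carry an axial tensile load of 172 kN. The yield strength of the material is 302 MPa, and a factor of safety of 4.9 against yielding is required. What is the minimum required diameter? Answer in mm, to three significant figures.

Allowable stress σ_allow = 302/4.9 = 61.63 MPa.
Required area A = F/σ_allow = 172000/61.63 = 2791 mm².
A = πd²/4 → d = √(4A/π) = 59.61 mm.

d = 59.6 mm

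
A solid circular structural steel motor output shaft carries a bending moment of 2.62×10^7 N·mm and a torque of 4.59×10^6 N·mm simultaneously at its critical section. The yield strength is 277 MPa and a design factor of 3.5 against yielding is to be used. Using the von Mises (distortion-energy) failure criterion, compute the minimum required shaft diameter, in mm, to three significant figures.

d = 151 mm

σ_allow = σ_y/n = 277/3.5 = 79.14 MPa.
For a solid shaft σ_b = 32M/(πd³) and τ = 16T/(πd³), so the von Mises stress is σ' = (16/πd³)·√(4M²+3T²).
√(4M²+3T²) = √(4×(2.620×10^7)² + 3×(4.590×10^6)²) = 5.300×10^7 N·mm.
d³ = 16×5.300×10^7/(π×79.14) = 3.411×10^6 mm³.
d = 150.5 mm.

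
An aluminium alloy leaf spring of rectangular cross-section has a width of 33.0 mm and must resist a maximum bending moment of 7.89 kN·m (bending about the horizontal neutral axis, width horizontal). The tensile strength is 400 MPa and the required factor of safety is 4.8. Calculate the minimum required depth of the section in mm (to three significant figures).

h = 131 mm

σ_allow = 400/4.8 = 83.33 MPa.
For a rectangular section σ = 6M/(bh²), so h² = 6M/(b σ_allow) = 6×7890000/(33.0×83.33) = 17210 mm².
h = 131.2 mm.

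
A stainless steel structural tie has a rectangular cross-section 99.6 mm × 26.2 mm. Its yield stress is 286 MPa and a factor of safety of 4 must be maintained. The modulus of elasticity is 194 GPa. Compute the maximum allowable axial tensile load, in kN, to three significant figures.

F_allow = 187 kN

σ_allow = 286/4 = 71.50 MPa.
A = 99.6×26.2 = 2610 mm².
F_allow = σ_allow × A = 71.50×2610 = 186600 N.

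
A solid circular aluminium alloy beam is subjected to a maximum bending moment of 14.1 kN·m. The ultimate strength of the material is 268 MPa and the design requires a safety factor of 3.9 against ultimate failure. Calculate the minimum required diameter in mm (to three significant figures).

d = 128 mm

σ_allow = 268/3.9 = 68.72 MPa.
For a solid circular section σ = 32M/(πd³), so d³ = 32M/(π σ_allow) = 32×1.4100×10^7/(π×68.72) = 2.090×10^6 mm³.
d = 127.9 mm.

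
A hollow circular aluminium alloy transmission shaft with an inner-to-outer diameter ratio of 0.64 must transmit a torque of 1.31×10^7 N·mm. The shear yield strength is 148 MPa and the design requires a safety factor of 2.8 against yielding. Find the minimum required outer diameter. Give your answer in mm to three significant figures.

τ_allow = 148/2.8 = 52.86 MPa.
For a hollow shaft τ = 16T/[πd_o³(1−k⁴)] with k = 0.64, so 1−k⁴ = 0.8322.
d_o³ = 16T/[π τ_allow (1−k⁴)] = 16×1.3100×10^7/(π×52.86×0.8322) = 1.517×10^6 mm³.
d_o = 114.9 mm.

d_o = 115 mm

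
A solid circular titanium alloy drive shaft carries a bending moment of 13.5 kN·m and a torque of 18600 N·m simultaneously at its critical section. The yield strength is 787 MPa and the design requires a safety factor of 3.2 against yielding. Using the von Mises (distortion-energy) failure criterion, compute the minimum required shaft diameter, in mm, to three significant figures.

d = 95.5 mm

σ_allow = σ_y/n = 787/3.2 = 245.9 MPa.
For a solid shaft σ_b = 32M/(πd³) and τ = 16T/(πd³), so the von Mises stress is σ' = (16/πd³)·√(4M²+3T²).
√(4M²+3T²) = √(4×(1.350×10^7)² + 3×(1.860×10^7)²) = 4.203×10^7 N·mm.
d³ = 16×4.203×10^7/(π×245.9) = 870500 mm³.
d = 95.48 mm.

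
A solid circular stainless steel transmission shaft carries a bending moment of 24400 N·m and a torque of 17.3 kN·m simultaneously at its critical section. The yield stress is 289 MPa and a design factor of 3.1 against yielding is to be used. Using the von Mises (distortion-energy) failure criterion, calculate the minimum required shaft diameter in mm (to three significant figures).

d = 146 mm

σ_allow = σ_y/n = 289/3.1 = 93.23 MPa.
For a solid shaft σ_b = 32M/(πd³) and τ = 16T/(πd³), so the von Mises stress is σ' = (16/πd³)·√(4M²+3T²).
√(4M²+3T²) = √(4×(2.440×10^7)² + 3×(1.730×10^7)²) = 5.727×10^7 N·mm.
d³ = 16×5.727×10^7/(π×93.23) = 3.128×10^6 mm³.
d = 146.3 mm.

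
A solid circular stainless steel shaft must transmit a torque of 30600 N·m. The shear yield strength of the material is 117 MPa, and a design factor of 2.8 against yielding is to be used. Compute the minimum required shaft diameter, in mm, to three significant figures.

d = 155 mm

Allowable shear stress τ_allow = 117/2.8 = 41.79 MPa.
For a solid shaft τ = 16T/(πd³), so d³ = 16T/(π τ_allow) = 16×3.0600×10^7/(π×41.79) = 3.730×10^6 mm³.
d = (3.730×10^6)^(1/3) = 155.1 mm.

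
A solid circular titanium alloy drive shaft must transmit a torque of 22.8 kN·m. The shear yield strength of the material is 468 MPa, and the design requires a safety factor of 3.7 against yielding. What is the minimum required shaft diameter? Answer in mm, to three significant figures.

Allowable shear stress τ_allow = 468/3.7 = 126.5 MPa.
For a solid shaft τ = 16T/(πd³), so d³ = 16T/(π τ_allow) = 16×2.2800×10^7/(π×126.5) = 918000 mm³.
d = (918000)^(1/3) = 97.19 mm.

d = 97.2 mm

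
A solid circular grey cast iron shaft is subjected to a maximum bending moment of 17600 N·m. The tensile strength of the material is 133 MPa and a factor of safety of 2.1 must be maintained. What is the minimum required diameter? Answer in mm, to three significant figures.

d = 141 mm

σ_allow = 133/2.1 = 63.33 MPa.
For a solid circular section σ = 32M/(πd³), so d³ = 32M/(π σ_allow) = 32×1.7600×10^7/(π×63.33) = 2.831×10^6 mm³.
d = 141.5 mm.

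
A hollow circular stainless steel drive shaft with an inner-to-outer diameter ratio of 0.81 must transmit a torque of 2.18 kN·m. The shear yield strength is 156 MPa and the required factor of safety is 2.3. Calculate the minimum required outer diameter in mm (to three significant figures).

τ_allow = 156/2.3 = 67.83 MPa.
For a hollow shaft τ = 16T/[πd_o³(1−k⁴)] with k = 0.81, so 1−k⁴ = 0.5695.
d_o³ = 16T/[π τ_allow (1−k⁴)] = 16×2180000/(π×67.83×0.5695) = 287400 mm³.
d_o = 65.99 mm.

d_o = 66.0 mm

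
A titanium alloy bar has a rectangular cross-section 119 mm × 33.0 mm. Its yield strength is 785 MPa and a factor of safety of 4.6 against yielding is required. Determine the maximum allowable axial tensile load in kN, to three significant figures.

F_allow = 670 kN

σ_allow = 785/4.6 = 170.7 MPa.
A = 119×33.0 = 3927 mm².
F_allow = σ_allow × A = 170.7×3927 = 670200 N.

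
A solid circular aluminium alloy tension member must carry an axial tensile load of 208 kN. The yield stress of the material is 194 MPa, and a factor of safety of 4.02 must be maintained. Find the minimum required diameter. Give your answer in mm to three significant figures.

d = 74.1 mm

Allowable stress σ_allow = 194/4.02 = 48.26 MPa.
Required area A = F/σ_allow = 208000/48.26 = 4310 mm².
A = πd²/4 → d = √(4A/π) = 74.08 mm.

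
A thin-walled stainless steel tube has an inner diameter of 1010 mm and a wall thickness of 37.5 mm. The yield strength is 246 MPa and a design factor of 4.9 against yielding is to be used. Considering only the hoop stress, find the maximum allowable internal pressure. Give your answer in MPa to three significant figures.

σ_allow = 246/4.9 = 50.20 MPa.
σ_h = pD/(2t) → p_allow = 2σ_allow t/D = 2×50.20×37.5/1010 = 3.728 MPa.

p_allow = 3.73 MPa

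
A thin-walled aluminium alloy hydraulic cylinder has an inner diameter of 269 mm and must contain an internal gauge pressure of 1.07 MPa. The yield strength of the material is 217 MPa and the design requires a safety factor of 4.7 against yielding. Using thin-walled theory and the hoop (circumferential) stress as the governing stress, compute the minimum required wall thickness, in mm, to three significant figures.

σ_allow = 217/4.7 = 46.17 MPa.
Hoop stress σ_h = pD/(2t), so t = pD/(2σ_allow) = 1.07×269/(2×46.17) = 3.117 mm.

t = 3.12 mm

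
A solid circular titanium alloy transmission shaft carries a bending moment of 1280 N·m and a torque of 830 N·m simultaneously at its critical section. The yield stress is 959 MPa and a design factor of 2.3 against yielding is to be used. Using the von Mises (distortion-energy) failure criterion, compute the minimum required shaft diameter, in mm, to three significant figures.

σ_allow = σ_y/n = 959/2.3 = 417.0 MPa.
For a solid shaft σ_b = 32M/(πd³) and τ = 16T/(πd³), so the von Mises stress is σ' = (16/πd³)·√(4M²+3T²).
√(4M²+3T²) = √(4×(1.280×10^6)² + 3×(830000)²) = 2.936×10^6 N·mm.
d³ = 16×2.936×10^6/(π×417.0) = 35860 mm³.
d = 32.98 mm.

d = 33.0 mm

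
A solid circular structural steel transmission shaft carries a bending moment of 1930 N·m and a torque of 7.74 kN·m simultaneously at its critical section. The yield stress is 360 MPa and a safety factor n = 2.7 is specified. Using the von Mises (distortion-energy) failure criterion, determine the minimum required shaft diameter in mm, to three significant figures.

d = 81.1 mm

σ_allow = σ_y/n = 360/2.7 = 133.3 MPa.
For a solid shaft σ_b = 32M/(πd³) and τ = 16T/(πd³), so the von Mises stress is σ' = (16/πd³)·√(4M²+3T²).
√(4M²+3T²) = √(4×(1.930×10^6)² + 3×(7.740×10^6)²) = 1.395×10^7 N·mm.
d³ = 16×1.395×10^7/(π×133.3) = 532900 mm³.
d = 81.07 mm.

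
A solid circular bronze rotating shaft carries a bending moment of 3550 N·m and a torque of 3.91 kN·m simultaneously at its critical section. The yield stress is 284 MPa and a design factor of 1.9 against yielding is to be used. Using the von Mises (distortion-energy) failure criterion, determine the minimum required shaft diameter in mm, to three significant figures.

d = 69.4 mm

σ_allow = σ_y/n = 284/1.9 = 149.5 MPa.
For a solid shaft σ_b = 32M/(πd³) and τ = 16T/(πd³), so the von Mises stress is σ' = (16/πd³)·√(4M²+3T²).
√(4M²+3T²) = √(4×(3.550×10^6)² + 3×(3.910×10^6)²) = 9.812×10^6 N·mm.
d³ = 16×9.812×10^6/(π×149.5) = 334300 mm³.
d = 69.40 mm.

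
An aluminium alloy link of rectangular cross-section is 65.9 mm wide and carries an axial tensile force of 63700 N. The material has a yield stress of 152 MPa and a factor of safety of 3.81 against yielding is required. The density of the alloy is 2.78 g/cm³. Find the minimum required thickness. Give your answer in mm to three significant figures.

σ_allow = 152/3.81 = 39.90 MPa.
Required area A = F/σ_allow = 63700/39.90 = 1597 mm².
t = A/w = 1597/65.9 = 24.23 mm.

t = 24.2 mm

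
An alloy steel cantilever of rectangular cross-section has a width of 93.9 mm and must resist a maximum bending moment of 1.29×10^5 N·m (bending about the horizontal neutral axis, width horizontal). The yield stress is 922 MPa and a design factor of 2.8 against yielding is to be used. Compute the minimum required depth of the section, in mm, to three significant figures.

σ_allow = 922/2.8 = 329.3 MPa.
For a rectangular section σ = 6M/(bh²), so h² = 6M/(b σ_allow) = 6×1.2900×10^8/(93.9×329.3) = 25030 mm².
h = 158.2 mm.

h = 158 mm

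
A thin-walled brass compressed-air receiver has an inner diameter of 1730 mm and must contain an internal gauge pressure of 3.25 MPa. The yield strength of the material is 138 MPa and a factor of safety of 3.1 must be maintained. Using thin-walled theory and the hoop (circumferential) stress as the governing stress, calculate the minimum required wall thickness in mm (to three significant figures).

σ_allow = 138/3.1 = 44.52 MPa.
Hoop stress σ_h = pD/(2t), so t = pD/(2σ_allow) = 3.25×1730/(2×44.52) = 63.15 mm.

t = 63.2 mm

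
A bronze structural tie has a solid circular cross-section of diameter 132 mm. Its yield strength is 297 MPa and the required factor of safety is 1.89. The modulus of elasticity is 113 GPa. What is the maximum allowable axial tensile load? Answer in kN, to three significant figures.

σ_allow = 297/1.89 = 157.1 MPa.
A = πd²/4 = π×132²/4 = 13680 mm².
F_allow = σ_allow × A = 157.1×13680 = 2.150×10^6 N.

F_allow = 2150 kN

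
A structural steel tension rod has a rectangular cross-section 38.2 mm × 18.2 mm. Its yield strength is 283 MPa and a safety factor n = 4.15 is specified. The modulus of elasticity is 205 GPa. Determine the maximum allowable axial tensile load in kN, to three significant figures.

σ_allow = 283/4.15 = 68.19 MPa.
A = 38.2×18.2 = 695.2 mm².
F_allow = σ_allow × A = 68.19×695.2 = 47410 N.

F_allow = 47.4 kN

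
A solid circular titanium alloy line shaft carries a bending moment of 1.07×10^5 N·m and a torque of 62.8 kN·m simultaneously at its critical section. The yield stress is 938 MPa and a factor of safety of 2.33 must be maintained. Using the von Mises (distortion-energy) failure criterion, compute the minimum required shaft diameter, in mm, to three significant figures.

d = 145 mm

σ_allow = σ_y/n = 938/2.33 = 402.6 MPa.
For a solid shaft σ_b = 32M/(πd³) and τ = 16T/(πd³), so the von Mises stress is σ' = (16/πd³)·√(4M²+3T²).
√(4M²+3T²) = √(4×(1.070×10^8)² + 3×(6.280×10^7)²) = 2.401×10^8 N·mm.
d³ = 16×2.401×10^8/(π×402.6) = 3.037×10^6 mm³.
d = 144.8 mm.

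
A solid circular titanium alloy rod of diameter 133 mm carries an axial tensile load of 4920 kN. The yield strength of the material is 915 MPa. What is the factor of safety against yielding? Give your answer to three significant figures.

A = πd²/4 = 13890 mm².
σ = F/A = 4920000/13890 = 354.1 MPa.
n = 915/354.1 = 2.584.

n = 2.58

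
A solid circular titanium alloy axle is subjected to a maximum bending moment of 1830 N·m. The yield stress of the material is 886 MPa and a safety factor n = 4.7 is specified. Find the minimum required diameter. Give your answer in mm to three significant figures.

σ_allow = 886/4.7 = 188.5 MPa.
For a solid circular section σ = 32M/(πd³), so d³ = 32M/(π σ_allow) = 32×1830000/(π×188.5) = 98880 mm³.
d = 46.24 mm.

d = 46.2 mm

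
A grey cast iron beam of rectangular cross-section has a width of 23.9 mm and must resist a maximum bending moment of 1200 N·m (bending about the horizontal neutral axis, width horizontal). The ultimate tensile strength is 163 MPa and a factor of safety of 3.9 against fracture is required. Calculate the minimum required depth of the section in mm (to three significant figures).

σ_allow = 163/3.9 = 41.79 MPa.
For a rectangular section σ = 6M/(bh²), so h² = 6M/(b σ_allow) = 6×1200000/(23.9×41.79) = 7208 mm².
h = 84.90 mm.

h = 84.9 mm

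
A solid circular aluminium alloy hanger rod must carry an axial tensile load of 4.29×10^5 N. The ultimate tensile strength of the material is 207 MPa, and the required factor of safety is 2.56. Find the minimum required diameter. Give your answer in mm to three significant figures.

Allowable stress σ_allow = 207/2.56 = 80.86 MPa.
Required area A = F/σ_allow = 429000/80.86 = 5306 mm².
A = πd²/4 → d = √(4A/π) = 82.19 mm.

d = 82.2 mm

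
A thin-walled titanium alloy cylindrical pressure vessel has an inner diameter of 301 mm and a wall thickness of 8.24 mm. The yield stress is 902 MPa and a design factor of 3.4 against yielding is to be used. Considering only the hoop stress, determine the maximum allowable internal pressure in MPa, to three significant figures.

σ_allow = 902/3.4 = 265.3 MPa.
σ_h = pD/(2t) → p_allow = 2σ_allow t/D = 2×265.3×8.24/301 = 14.53 MPa.

p_allow = 14.5 MPa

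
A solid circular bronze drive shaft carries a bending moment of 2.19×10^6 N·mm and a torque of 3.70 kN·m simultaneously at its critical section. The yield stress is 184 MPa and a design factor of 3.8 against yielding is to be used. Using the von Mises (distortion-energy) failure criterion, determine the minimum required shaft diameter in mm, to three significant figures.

d = 93.5 mm

σ_allow = σ_y/n = 184/3.8 = 48.42 MPa.
For a solid shaft σ_b = 32M/(πd³) and τ = 16T/(πd³), so the von Mises stress is σ' = (16/πd³)·√(4M²+3T²).
√(4M²+3T²) = √(4×(2.190×10^6)² + 3×(3.700×10^6)²) = 7.762×10^6 N·mm.
d³ = 16×7.762×10^6/(π×48.42) = 816500 mm³.
d = 93.46 mm.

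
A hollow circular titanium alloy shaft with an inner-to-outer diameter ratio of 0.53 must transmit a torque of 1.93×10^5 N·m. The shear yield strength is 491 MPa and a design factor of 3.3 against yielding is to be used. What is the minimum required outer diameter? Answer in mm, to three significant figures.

d_o = 193 mm

τ_allow = 491/3.3 = 148.8 MPa.
For a hollow shaft τ = 16T/[πd_o³(1−k⁴)] with k = 0.53, so 1−k⁴ = 0.9211.
d_o³ = 16T/[π τ_allow (1−k⁴)] = 16×1.9300×10^8/(π×148.8×0.9211) = 7.172×10^6 mm³.
d_o = 192.8 mm.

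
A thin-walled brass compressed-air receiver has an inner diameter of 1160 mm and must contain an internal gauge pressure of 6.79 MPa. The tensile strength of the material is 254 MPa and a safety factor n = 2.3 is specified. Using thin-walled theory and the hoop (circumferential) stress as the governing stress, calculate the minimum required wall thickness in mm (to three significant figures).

σ_allow = 254/2.3 = 110.4 MPa.
Hoop stress σ_h = pD/(2t), so t = pD/(2σ_allow) = 6.79×1160/(2×110.4) = 35.66 mm.

t = 35.7 mm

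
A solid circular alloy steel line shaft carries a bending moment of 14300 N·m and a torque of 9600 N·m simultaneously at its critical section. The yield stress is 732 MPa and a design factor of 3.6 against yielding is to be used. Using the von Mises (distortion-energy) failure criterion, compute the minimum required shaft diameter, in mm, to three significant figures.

σ_allow = σ_y/n = 732/3.6 = 203.3 MPa.
For a solid shaft σ_b = 32M/(πd³) and τ = 16T/(πd³), so the von Mises stress is σ' = (16/πd³)·√(4M²+3T²).
√(4M²+3T²) = √(4×(1.430×10^7)² + 3×(9.600×10^6)²) = 3.308×10^7 N·mm.
d³ = 16×3.308×10^7/(π×203.3) = 828600 mm³.
d = 93.93 mm.

d = 93.9 mm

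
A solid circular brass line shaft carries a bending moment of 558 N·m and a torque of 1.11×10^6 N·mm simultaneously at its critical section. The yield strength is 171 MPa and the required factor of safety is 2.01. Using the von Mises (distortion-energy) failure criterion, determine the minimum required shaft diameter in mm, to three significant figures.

σ_allow = σ_y/n = 171/2.01 = 85.07 MPa.
For a solid shaft σ_b = 32M/(πd³) and τ = 16T/(πd³), so the von Mises stress is σ' = (16/πd³)·√(4M²+3T²).
√(4M²+3T²) = √(4×(558000)² + 3×(1.110×10^6)²) = 2.223×10^6 N·mm.
d³ = 16×2.223×10^6/(π×85.07) = 133100 mm³.
d = 51.05 mm.

d = 51.1 mm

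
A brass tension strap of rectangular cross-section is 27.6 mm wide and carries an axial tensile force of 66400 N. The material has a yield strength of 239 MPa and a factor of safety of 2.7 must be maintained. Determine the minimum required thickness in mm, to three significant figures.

t = 27.2 mm

σ_allow = 239/2.7 = 88.52 MPa.
Required area A = F/σ_allow = 66400/88.52 = 750.1 mm².
t = A/w = 750.1/27.6 = 27.18 mm.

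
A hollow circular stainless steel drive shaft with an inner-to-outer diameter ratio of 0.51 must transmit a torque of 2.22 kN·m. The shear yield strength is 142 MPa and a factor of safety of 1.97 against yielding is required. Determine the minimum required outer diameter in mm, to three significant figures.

τ_allow = 142/1.97 = 72.08 MPa.
For a hollow shaft τ = 16T/[πd_o³(1−k⁴)] with k = 0.51, so 1−k⁴ = 0.9323.
d_o³ = 16T/[π τ_allow (1−k⁴)] = 16×2220000/(π×72.08×0.9323) = 168200 mm³.
d_o = 55.20 mm.

d_o = 55.2 mm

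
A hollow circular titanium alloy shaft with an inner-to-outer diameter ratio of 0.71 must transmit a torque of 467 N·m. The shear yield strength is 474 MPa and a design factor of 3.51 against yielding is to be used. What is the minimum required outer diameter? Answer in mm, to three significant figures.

τ_allow = 474/3.51 = 135.0 MPa.
For a hollow shaft τ = 16T/[πd_o³(1−k⁴)] with k = 0.71, so 1−k⁴ = 0.7459.
d_o³ = 16T/[π τ_allow (1−k⁴)] = 16×467000/(π×135.0×0.7459) = 23610 mm³.
d_o = 28.69 mm.

d_o = 28.7 mm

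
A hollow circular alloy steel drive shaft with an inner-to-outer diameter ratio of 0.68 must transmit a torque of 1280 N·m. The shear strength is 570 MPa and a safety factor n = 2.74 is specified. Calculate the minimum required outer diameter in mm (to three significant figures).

τ_allow = 570/2.74 = 208.0 MPa.
For a hollow shaft τ = 16T/[πd_o³(1−k⁴)] with k = 0.68, so 1−k⁴ = 0.7862.
d_o³ = 16T/[π τ_allow (1−k⁴)] = 16×1280000/(π×208.0×0.7862) = 39860 mm³.
d_o = 34.16 mm.

d_o = 34.2 mm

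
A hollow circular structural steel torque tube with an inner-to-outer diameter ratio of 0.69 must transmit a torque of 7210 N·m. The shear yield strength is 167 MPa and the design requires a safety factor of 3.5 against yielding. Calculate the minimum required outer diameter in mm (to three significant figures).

τ_allow = 167/3.5 = 47.71 MPa.
For a hollow shaft τ = 16T/[πd_o³(1−k⁴)] with k = 0.69, so 1−k⁴ = 0.7733.
d_o³ = 16T/[π τ_allow (1−k⁴)] = 16×7210000/(π×47.71×0.7733) = 995200 mm³.
d_o = 99.84 mm.

d_o = 99.8 mm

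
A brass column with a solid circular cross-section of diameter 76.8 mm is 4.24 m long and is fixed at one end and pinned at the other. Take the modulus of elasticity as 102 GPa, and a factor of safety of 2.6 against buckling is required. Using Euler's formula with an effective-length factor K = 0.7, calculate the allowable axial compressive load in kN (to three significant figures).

I = πd⁴/64 = π×76.8⁴/64 = 1.708×10^6 mm⁴.
Effective length L_e = KL = 0.7×4.24 m = 2968 mm.
Euler critical load P_cr = π²EI/L_e² = π²×102000×1.708×10^6/2968² = 195200 N.
P_allow = P_cr/n = 195200/2.6 = 75060 N.

P_allow = 75.1 kN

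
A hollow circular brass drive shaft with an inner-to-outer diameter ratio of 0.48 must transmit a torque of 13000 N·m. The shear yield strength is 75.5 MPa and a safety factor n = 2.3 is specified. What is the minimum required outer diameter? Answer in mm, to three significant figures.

τ_allow = 75.5/2.3 = 32.83 MPa.
For a hollow shaft τ = 16T/[πd_o³(1−k⁴)] with k = 0.48, so 1−k⁴ = 0.9469.
d_o³ = 16T/[π τ_allow (1−k⁴)] = 16×1.3000×10^7/(π×32.83×0.9469) = 2.130×10^6 mm³.
d_o = 128.7 mm.

d_o = 129 mm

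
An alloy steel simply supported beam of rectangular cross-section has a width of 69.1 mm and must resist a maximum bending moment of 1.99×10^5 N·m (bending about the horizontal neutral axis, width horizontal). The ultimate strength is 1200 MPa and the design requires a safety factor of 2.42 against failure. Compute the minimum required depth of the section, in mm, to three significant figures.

h = 187 mm

σ_allow = 1200/2.42 = 495.9 MPa.
For a rectangular section σ = 6M/(bh²), so h² = 6M/(b σ_allow) = 6×1.9900×10^8/(69.1×495.9) = 34850 mm².
h = 186.7 mm.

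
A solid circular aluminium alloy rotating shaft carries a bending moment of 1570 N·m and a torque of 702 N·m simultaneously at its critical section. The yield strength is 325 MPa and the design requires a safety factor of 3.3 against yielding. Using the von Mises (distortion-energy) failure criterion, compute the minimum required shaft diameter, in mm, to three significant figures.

d = 55.8 mm

σ_allow = σ_y/n = 325/3.3 = 98.48 MPa.
For a solid shaft σ_b = 32M/(πd³) and τ = 16T/(πd³), so the von Mises stress is σ' = (16/πd³)·√(4M²+3T²).
√(4M²+3T²) = √(4×(1.570×10^6)² + 3×(702000)²) = 3.367×10^6 N·mm.
d³ = 16×3.367×10^6/(π×98.48) = 174100 mm³.
d = 55.84 mm.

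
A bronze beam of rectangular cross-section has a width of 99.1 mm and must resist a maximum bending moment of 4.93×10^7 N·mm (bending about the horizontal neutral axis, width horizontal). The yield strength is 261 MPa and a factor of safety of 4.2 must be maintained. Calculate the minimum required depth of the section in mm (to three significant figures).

h = 219 mm

σ_allow = 261/4.2 = 62.14 MPa.
For a rectangular section σ = 6M/(bh²), so h² = 6M/(b σ_allow) = 6×4.9300×10^7/(99.1×62.14) = 48030 mm².
h = 219.2 mm.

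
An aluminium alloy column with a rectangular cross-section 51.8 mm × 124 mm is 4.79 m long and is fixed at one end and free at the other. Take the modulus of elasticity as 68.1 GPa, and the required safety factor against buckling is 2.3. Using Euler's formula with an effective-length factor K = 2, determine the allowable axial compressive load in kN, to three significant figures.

Buckling occurs about the weak axis: I_min = h·b³/12 = 124×51.8³/12 = 1.436×10^6 mm⁴ (b = 51.8 mm is the smaller dimension).
Effective length L_e = KL = 2×4.79 m = 9580 mm.
Euler critical load P_cr = π²EI/L_e² = π²×68100×1.436×10^6/9580² = 10520 N.
P_allow = P_cr/n = 10520/2.3 = 4573 N.

P_allow = 4.57 kN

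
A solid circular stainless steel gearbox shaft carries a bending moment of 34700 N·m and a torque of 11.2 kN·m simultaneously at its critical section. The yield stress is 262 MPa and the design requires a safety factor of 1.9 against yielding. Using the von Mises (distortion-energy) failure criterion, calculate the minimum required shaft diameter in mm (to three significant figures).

σ_allow = σ_y/n = 262/1.9 = 137.9 MPa.
For a solid shaft σ_b = 32M/(πd³) and τ = 16T/(πd³), so the von Mises stress is σ' = (16/πd³)·√(4M²+3T²).
√(4M²+3T²) = √(4×(3.470×10^7)² + 3×(1.120×10^7)²) = 7.206×10^7 N·mm.
d³ = 16×7.206×10^7/(π×137.9) = 2.661×10^6 mm³.
d = 138.6 mm.

d = 139 mm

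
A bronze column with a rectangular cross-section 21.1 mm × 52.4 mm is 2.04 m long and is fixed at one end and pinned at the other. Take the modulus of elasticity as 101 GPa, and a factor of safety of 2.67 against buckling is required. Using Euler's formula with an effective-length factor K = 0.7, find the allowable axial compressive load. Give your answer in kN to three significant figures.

P_allow = 7.51 kN

Buckling occurs about the weak axis: I_min = h·b³/12 = 52.4×21.1³/12 = 41020 mm⁴ (b = 21.1 mm is the smaller dimension).
Effective length L_e = KL = 0.7×2.04 m = 1428 mm.
Euler critical load P_cr = π²EI/L_e² = π²×101000×41020/1428² = 20050 N.
P_allow = P_cr/n = 20050/2.67 = 7510 N.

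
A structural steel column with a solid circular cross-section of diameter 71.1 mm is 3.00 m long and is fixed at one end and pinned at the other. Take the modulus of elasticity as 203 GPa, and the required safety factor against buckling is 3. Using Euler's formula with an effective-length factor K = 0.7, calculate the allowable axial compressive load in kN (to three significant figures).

P_allow = 190 kN

I = πd⁴/64 = π×71.1⁴/64 = 1.254×10^6 mm⁴.
Effective length L_e = KL = 0.7×3.00 m = 2100 mm.
Euler critical load P_cr = π²EI/L_e² = π²×203000×1.254×10^6/2100² = 569900 N.
P_allow = P_cr/n = 569900/3 = 190000 N.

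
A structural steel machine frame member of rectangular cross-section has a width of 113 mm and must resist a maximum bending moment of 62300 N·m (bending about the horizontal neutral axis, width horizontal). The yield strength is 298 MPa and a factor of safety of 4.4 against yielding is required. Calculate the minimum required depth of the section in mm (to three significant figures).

h = 221 mm

σ_allow = 298/4.4 = 67.73 MPa.
For a rectangular section σ = 6M/(bh²), so h² = 6M/(b σ_allow) = 6×6.2300×10^7/(113×67.73) = 48840 mm².
h = 221.0 mm.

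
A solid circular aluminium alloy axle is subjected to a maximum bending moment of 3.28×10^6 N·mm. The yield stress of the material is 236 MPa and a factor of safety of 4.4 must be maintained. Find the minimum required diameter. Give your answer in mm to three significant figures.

d = 85.4 mm

σ_allow = 236/4.4 = 53.64 MPa.
For a solid circular section σ = 32M/(πd³), so d³ = 32M/(π σ_allow) = 32×3280000/(π×53.64) = 622900 mm³.
d = 85.40 mm.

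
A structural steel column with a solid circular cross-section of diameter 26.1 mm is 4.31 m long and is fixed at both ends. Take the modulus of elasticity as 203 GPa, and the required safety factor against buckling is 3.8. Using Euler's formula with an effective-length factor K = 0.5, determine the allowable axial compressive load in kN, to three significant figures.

I = πd⁴/64 = π×26.1⁴/64 = 22780 mm⁴.
Effective length L_e = KL = 0.5×4.31 m = 2155 mm.
Euler critical load P_cr = π²EI/L_e² = π²×203000×22780/2155² = 9827 N.
P_allow = P_cr/n = 9827/3.8 = 2586 N.

P_allow = 2.59 kN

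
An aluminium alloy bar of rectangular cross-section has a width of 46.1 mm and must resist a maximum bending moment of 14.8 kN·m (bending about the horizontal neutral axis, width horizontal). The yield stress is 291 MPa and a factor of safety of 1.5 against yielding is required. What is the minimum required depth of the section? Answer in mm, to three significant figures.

h = 99.6 mm

σ_allow = 291/1.5 = 194.0 MPa.
For a rectangular section σ = 6M/(bh²), so h² = 6M/(b σ_allow) = 6×1.4800×10^7/(46.1×194.0) = 9929 mm².
h = 99.64 mm.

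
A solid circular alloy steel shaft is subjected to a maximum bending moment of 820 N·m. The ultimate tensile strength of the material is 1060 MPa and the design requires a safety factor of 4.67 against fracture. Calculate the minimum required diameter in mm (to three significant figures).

d = 33.3 mm

σ_allow = 1060/4.67 = 227.0 MPa.
For a solid circular section σ = 32M/(πd³), so d³ = 32M/(π σ_allow) = 32×820000/(π×227.0) = 36800 mm³.
d = 33.26 mm.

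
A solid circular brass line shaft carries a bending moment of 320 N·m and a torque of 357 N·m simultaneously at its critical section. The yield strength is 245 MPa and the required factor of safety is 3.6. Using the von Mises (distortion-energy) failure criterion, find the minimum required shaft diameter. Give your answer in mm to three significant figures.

σ_allow = σ_y/n = 245/3.6 = 68.06 MPa.
For a solid shaft σ_b = 32M/(πd³) and τ = 16T/(πd³), so the von Mises stress is σ' = (16/πd³)·√(4M²+3T²).
√(4M²+3T²) = √(4×(320000)² + 3×(357000)²) = 889900 N·mm.
d³ = 16×889900/(π×68.06) = 66600 mm³.
d = 40.53 mm.

d = 40.5 mm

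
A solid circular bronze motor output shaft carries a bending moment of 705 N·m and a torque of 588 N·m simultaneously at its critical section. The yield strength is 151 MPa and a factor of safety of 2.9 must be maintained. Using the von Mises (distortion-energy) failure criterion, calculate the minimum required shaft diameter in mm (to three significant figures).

d = 55.4 mm

σ_allow = σ_y/n = 151/2.9 = 52.07 MPa.
For a solid shaft σ_b = 32M/(πd³) and τ = 16T/(πd³), so the von Mises stress is σ' = (16/πd³)·√(4M²+3T²).
√(4M²+3T²) = √(4×(705000)² + 3×(588000)²) = 1.739×10^6 N·mm.
d³ = 16×1.739×10^6/(π×52.07) = 170100 mm³.
d = 55.41 mm.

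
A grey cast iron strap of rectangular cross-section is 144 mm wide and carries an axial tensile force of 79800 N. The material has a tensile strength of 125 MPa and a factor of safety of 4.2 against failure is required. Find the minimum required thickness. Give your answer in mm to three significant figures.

σ_allow = 125/4.2 = 29.76 MPa.
Required area A = F/σ_allow = 79800/29.76 = 2681 mm².
t = A/w = 2681/144 = 18.62 mm.

t = 18.6 mm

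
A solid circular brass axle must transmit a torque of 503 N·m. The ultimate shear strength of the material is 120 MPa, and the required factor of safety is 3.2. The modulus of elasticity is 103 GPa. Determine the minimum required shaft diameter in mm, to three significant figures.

Allowable shear stress τ_allow = 120/3.2 = 37.50 MPa.
For a solid shaft τ = 16T/(πd³), so d³ = 16T/(π τ_allow) = 16×503000/(π×37.50) = 68310 mm³.
d = (68310)^(1/3) = 40.88 mm.

d = 40.9 mm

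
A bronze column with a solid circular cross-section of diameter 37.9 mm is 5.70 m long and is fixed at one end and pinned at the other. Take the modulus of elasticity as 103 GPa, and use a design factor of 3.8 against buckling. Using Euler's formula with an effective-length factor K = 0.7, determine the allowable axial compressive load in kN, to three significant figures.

P_allow = 1.70 kN

I = πd⁴/64 = π×37.9⁴/64 = 101300 mm⁴.
Effective length L_e = KL = 0.7×5.70 m = 3990 mm.
Euler critical load P_cr = π²EI/L_e² = π²×103000×101300/3990² = 6467 N.
P_allow = P_cr/n = 6467/3.8 = 1702 N.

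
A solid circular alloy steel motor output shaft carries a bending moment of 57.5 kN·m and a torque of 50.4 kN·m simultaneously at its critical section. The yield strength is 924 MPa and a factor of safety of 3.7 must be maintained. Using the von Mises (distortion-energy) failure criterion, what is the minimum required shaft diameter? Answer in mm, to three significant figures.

d = 143 mm

σ_allow = σ_y/n = 924/3.7 = 249.7 MPa.
For a solid shaft σ_b = 32M/(πd³) and τ = 16T/(πd³), so the von Mises stress is σ' = (16/πd³)·√(4M²+3T²).
√(4M²+3T²) = √(4×(5.750×10^7)² + 3×(5.040×10^7)²) = 1.444×10^8 N·mm.
d³ = 16×1.444×10^8/(π×249.7) = 2.944×10^6 mm³.
d = 143.3 mm.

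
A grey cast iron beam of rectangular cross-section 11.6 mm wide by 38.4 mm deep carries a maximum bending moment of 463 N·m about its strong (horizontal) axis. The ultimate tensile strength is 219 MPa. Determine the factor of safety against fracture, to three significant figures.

n = 1.35

Section modulus S = bh²/6 = 11.6×38.4²/6 = 2851 mm³.
σ = M/S = 463000/2851 = 162.4 MPa.
n = 219/162.4 = 1.348.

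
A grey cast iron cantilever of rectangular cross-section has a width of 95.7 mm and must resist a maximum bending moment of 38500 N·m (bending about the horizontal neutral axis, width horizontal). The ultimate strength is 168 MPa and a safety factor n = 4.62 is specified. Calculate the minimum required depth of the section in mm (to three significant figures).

h = 258 mm

σ_allow = 168/4.62 = 36.36 MPa.
For a rectangular section σ = 6M/(bh²), so h² = 6M/(b σ_allow) = 6×3.8500×10^7/(95.7×36.36) = 66380 mm².
h = 257.6 mm.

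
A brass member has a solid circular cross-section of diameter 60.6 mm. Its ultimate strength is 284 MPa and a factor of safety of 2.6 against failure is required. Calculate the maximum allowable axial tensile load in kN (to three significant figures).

F_allow = 315 kN

σ_allow = 284/2.6 = 109.2 MPa.
A = πd²/4 = π×60.6²/4 = 2884 mm².
F_allow = σ_allow × A = 109.2×2884 = 315100 N.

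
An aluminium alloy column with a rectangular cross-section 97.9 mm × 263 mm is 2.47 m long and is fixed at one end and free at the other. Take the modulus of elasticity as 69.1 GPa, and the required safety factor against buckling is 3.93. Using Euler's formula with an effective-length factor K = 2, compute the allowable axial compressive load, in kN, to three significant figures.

Buckling occurs about the weak axis: I_min = h·b³/12 = 263×97.9³/12 = 2.056×10^7 mm⁴ (b = 97.9 mm is the smaller dimension).
Effective length L_e = KL = 2×2.47 m = 4940 mm.
Euler critical load P_cr = π²EI/L_e² = π²×69100×2.056×10^7/4940² = 574700 N.
P_allow = P_cr/n = 574700/3.93 = 146200 N.

P_allow = 146 kN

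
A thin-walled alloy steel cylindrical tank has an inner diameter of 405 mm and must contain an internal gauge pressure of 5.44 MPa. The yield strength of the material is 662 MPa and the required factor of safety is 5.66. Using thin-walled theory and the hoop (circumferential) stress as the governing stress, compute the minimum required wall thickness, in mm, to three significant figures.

σ_allow = 662/5.66 = 117.0 MPa.
Hoop stress σ_h = pD/(2t), so t = pD/(2σ_allow) = 5.44×405/(2×117.0) = 9.419 mm.

t = 9.42 mm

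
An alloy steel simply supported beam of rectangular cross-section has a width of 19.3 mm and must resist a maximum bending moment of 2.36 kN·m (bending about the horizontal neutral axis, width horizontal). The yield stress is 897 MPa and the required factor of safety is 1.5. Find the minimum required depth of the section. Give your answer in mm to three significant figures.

h = 35.0 mm

σ_allow = 897/1.5 = 598.0 MPa.
For a rectangular section σ = 6M/(bh²), so h² = 6M/(b σ_allow) = 6×2360000/(19.3×598.0) = 1227 mm².
h = 35.03 mm.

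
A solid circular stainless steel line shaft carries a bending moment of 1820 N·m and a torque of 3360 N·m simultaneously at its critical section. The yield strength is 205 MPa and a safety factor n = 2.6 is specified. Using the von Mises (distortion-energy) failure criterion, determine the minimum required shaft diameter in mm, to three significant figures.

σ_allow = σ_y/n = 205/2.6 = 78.85 MPa.
For a solid shaft σ_b = 32M/(πd³) and τ = 16T/(πd³), so the von Mises stress is σ' = (16/πd³)·√(4M²+3T²).
√(4M²+3T²) = √(4×(1.820×10^6)² + 3×(3.360×10^6)²) = 6.864×10^6 N·mm.
d³ = 16×6.864×10^6/(π×78.85) = 443400 mm³.
d = 76.25 mm.

d = 76.3 mm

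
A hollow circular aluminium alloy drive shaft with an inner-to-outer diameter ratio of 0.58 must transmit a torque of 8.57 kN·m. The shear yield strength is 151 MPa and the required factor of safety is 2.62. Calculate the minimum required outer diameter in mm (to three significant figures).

d_o = 94.9 mm

τ_allow = 151/2.62 = 57.63 MPa.
For a hollow shaft τ = 16T/[πd_o³(1−k⁴)] with k = 0.58, so 1−k⁴ = 0.8868.
d_o³ = 16T/[π τ_allow (1−k⁴)] = 16×8570000/(π×57.63×0.8868) = 853900 mm³.
d_o = 94.87 mm.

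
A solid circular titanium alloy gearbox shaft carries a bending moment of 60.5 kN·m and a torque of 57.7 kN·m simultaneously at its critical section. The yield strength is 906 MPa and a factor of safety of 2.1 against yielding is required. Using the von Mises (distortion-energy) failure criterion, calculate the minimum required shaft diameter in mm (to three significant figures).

σ_allow = σ_y/n = 906/2.1 = 431.4 MPa.
For a solid shaft σ_b = 32M/(πd³) and τ = 16T/(πd³), so the von Mises stress is σ' = (16/πd³)·√(4M²+3T²).
√(4M²+3T²) = √(4×(6.050×10^7)² + 3×(5.770×10^7)²) = 1.569×10^8 N·mm.
d³ = 16×1.569×10^8/(π×431.4) = 1.853×10^6 mm³.
d = 122.8 mm.

d = 123 mm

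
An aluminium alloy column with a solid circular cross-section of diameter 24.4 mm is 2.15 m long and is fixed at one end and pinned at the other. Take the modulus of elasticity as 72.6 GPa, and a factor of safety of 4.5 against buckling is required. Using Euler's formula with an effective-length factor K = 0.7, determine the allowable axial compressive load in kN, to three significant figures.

I = πd⁴/64 = π×24.4⁴/64 = 17400 mm⁴.
Effective length L_e = KL = 0.7×2.15 m = 1505 mm.
Euler critical load P_cr = π²EI/L_e² = π²×72600×17400/1505² = 5504 N.
P_allow = P_cr/n = 5504/4.5 = 1223 N.

P_allow = 1.22 kN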